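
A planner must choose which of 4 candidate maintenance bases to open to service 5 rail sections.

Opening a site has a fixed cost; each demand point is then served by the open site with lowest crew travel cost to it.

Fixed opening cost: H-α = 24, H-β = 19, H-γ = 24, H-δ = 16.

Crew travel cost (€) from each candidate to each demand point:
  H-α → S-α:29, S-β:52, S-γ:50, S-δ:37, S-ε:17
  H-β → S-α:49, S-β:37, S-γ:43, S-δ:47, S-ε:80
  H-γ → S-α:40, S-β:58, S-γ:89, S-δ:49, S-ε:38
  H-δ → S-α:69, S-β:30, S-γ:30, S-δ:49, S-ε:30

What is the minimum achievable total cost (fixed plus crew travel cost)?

183

Open {H-α, H-δ}: assign each demand point to its cheapest open site.
  S-α→H-α 29, S-β→H-δ 30, S-γ→H-δ 30, S-δ→H-α 37, S-ε→H-α 17
  crew travel cost 143, fixed 40 → total 183.
Compare {H-α, H-β, H-δ}: crew travel cost 143 + fixed 59 = 202.
Compare {H-α, H-β}: crew travel cost 163 + fixed 43 = 206.
Compare {H-α, H-γ, H-δ}: crew travel cost 143 + fixed 64 = 207.
All other subsets cost ≥ 202. Minimum total cost: 183.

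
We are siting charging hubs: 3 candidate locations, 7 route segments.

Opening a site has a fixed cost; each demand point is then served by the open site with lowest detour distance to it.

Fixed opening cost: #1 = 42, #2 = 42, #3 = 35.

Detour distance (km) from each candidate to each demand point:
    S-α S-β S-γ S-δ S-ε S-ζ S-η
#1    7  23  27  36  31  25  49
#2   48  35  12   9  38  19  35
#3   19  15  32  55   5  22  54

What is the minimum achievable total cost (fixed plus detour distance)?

Open {#2, #3}: assign each demand point to its cheapest open site.
  S-α→#3 19, S-β→#3 15, S-γ→#2 12, S-δ→#2 9, S-ε→#3 5, S-ζ→#2 19, S-η→#2 35
  detour distance 114, fixed 77 → total 191.
Compare {#1, #2}: detour distance 136 + fixed 84 = 220.
Compare {#1, #2, #3}: detour distance 102 + fixed 119 = 221.
Compare {#3}: detour distance 202 + fixed 35 = 237.
All other subsets cost ≥ 220. Minimum total cost: 191.

191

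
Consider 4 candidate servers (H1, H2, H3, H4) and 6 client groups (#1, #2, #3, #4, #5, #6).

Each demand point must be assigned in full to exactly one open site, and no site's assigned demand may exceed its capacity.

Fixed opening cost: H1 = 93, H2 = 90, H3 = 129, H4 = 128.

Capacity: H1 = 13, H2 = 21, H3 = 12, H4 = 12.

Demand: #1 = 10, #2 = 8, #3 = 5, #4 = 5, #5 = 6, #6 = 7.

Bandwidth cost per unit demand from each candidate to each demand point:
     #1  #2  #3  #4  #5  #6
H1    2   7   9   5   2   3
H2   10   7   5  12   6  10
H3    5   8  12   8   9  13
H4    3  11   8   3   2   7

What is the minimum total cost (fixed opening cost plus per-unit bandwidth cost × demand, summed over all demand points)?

504

Open {H1, H2, H4}; cheapest assignment that respects the capacities:
  H1 (cap 13, load 12): #4, #6 — cost 5×5 + 7×3 = 46
  H2 (cap 21, load 19): #2, #3, #5 — cost 8×7 + 5×5 + 6×6 = 117
  H4 (cap 12, load 10): #1 — cost 10×3 = 30
  Shipping 193, fixed 311 → total 504.
  Any other capacity-feasible assignment to {H1, H2, H4} ships for at least 193.
Compare {H1, H2, H3}: its best feasible assignment gives total 525.
Compare {H2, H3, H4}: its best feasible assignment gives total 575.
Every other set of open sites that can feasibly serve all demand totals ≥ 525 even under its best assignment. Minimum: 504.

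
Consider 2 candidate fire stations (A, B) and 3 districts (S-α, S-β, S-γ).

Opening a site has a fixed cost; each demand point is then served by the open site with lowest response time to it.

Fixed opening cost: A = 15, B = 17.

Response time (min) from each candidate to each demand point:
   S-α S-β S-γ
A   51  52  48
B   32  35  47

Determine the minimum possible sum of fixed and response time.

Open {B}: assign each demand point to its cheapest open site.
  S-α→B 32, S-β→B 35, S-γ→B 47
  response time 114, fixed 17 → total 131.
Compare {A, B}: response time 114 + fixed 32 = 146.
Compare {A}: response time 151 + fixed 15 = 166.

131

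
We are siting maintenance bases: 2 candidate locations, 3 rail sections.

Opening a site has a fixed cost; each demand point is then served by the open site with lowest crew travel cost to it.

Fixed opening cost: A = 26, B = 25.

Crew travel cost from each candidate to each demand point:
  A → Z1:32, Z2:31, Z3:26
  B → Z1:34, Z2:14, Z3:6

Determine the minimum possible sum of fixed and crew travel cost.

Open {B}: assign each demand point to its cheapest open site.
  Z1→B 34, Z2→B 14, Z3→B 6
  crew travel cost 54, fixed 25 → total 79.
Compare {A, B}: crew travel cost 52 + fixed 51 = 103.
Compare {A}: crew travel cost 89 + fixed 26 = 115.

79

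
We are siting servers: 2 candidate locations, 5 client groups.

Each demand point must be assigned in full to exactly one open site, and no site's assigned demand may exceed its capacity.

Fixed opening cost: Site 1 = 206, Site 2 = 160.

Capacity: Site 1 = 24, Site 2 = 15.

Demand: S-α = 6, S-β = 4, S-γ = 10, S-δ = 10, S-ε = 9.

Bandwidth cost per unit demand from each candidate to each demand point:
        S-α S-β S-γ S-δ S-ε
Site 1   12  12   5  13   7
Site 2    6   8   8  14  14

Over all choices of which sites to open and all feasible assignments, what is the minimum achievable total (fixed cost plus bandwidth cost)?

Open {Site 1, Site 2}; cheapest assignment that respects the capacities:
  Site 1 (cap 24, load 24): S-β, S-γ, S-δ — cost 4×12 + 10×5 + 10×13 = 228
  Site 2 (cap 15, load 15): S-α, S-ε — cost 6×6 + 9×14 = 162
  Shipping 390, fixed 366 → total 756.
  Any other capacity-feasible assignment to {Site 1, Site 2} ships for at least 390.
Total demand is 39 and no other set of sites has combined capacity ≥ 39, so {Site 1, Site 2} is the only feasible choice of open sites. Minimum: 756.

756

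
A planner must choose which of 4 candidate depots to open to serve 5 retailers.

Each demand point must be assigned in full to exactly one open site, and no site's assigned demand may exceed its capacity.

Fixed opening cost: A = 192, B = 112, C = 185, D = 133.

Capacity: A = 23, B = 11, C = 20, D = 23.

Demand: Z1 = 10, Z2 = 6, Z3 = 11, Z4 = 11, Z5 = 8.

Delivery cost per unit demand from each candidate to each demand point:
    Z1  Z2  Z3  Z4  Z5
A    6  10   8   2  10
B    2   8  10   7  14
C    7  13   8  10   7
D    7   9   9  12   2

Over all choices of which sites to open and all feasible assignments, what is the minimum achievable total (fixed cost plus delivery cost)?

637

Open {A, B, D}; cheapest assignment that respects the capacities:
  A (cap 23, load 22): Z3, Z4 — cost 11×8 + 11×2 = 110
  B (cap 11, load 10): Z1 — cost 10×2 = 20
  D (cap 23, load 14): Z2, Z5 — cost 6×9 + 8×2 = 70
  Shipping 200, fixed 437 → total 637.
  Any other capacity-feasible assignment to {A, B, D} ships for at least 200.
Compare {A, B, C}: its best feasible assignment gives total 735.
Compare {A, C, D}: its best feasible assignment gives total 750.
Every other set of open sites that can feasibly serve all demand totals ≥ 735 even under its best assignment. Minimum: 637.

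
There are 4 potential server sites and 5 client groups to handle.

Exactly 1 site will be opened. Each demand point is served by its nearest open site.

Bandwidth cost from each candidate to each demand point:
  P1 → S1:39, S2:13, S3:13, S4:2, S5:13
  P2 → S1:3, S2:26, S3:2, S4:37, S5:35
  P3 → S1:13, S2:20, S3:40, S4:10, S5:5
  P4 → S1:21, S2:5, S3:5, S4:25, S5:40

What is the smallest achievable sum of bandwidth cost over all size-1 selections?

Open {P1}.
  S1→P1 39, S2→P1 13, S3→P1 13, S4→P1 2, S5→P1 13  ⇒ total 80.
Compare {P3}: total 88.
Compare {P4}: total 96.
No size-1 selection does better; minimum is 80.

80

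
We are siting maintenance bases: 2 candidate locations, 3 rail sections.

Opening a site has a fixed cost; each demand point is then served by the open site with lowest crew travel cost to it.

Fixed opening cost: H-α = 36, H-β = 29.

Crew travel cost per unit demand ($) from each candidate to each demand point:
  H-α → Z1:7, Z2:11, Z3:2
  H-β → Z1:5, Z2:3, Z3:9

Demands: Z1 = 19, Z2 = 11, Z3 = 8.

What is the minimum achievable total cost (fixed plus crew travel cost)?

209

Open {H-α, H-β}: assign each demand point to its cheapest open site.
  Z1→H-β 19×5=95, Z2→H-β 11×3=33, Z3→H-α 8×2=16
  crew travel cost 144, fixed 65 → total 209.
Compare {H-β}: crew travel cost 200 + fixed 29 = 229.
Compare {H-α}: crew travel cost 270 + fixed 36 = 306.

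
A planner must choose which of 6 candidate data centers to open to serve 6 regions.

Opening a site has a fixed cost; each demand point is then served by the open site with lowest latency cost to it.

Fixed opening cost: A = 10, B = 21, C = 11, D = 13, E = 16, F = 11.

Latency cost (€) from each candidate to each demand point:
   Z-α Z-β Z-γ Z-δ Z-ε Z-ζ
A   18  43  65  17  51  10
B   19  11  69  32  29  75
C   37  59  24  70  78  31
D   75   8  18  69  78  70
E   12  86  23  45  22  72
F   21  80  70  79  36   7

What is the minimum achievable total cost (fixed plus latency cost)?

126

Open {A, D, E}: assign each demand point to its cheapest open site.
  Z-α→E 12, Z-β→D 8, Z-γ→D 18, Z-δ→A 17, Z-ε→E 22, Z-ζ→A 10
  latency cost 87, fixed 39 → total 126.
Compare {A, D, E, F}: latency cost 84 + fixed 50 = 134.
Compare {A, C, D, E}: latency cost 87 + fixed 50 = 137.
Compare {A, D, F}: latency cost 104 + fixed 34 = 138.
All other subsets cost ≥ 134. Minimum total cost: 126.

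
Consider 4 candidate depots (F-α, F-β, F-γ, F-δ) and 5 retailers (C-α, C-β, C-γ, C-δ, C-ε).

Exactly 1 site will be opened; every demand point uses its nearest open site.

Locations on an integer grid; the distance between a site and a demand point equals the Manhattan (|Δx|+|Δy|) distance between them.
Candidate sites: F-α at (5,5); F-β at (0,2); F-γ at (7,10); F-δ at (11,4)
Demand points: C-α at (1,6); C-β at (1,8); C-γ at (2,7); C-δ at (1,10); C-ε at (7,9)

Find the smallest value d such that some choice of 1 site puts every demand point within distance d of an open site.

9

Open {F-α}.
  Farthest demand point is C-δ at distance 9 (to F-α); all others are ≤ 9.
With {F-γ} the worst case is 10.
With {F-β} the worst case is 14.
No size-1 selection achieves below 9.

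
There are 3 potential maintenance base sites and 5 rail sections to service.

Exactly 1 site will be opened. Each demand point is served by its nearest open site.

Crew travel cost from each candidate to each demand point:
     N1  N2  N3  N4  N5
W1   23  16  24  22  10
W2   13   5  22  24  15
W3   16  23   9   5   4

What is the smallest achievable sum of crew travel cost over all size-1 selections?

Open {W3}.
  N1→W3 16, N2→W3 23, N3→W3 9, N4→W3 5, N5→W3 4  ⇒ total 57.
Compare {W2}: total 79.
Compare {W1}: total 95.

57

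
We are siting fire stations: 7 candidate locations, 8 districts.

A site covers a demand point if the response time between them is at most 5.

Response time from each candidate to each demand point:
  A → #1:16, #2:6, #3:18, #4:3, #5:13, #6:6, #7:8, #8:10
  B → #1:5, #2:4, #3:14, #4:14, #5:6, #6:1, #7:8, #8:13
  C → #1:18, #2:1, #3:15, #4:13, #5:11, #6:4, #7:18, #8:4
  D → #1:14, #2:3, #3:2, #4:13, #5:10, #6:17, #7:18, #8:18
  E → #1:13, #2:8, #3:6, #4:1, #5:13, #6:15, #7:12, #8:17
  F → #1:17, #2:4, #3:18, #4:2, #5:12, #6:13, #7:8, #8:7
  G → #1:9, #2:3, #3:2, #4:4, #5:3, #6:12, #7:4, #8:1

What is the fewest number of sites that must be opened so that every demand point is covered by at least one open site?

Coverage sets (demand points within 5 of each site):
  A: {#4}
  B: {#1, #2, #6}
  C: {#2, #6, #8}
  D: {#2, #3}
  E: {#4}
  F: {#2, #4}
  G: {#2, #3, #4, #5, #7, #8}
No single site covers all 8 demand points.
But {B, G} covers everything, so the minimum is 2.

2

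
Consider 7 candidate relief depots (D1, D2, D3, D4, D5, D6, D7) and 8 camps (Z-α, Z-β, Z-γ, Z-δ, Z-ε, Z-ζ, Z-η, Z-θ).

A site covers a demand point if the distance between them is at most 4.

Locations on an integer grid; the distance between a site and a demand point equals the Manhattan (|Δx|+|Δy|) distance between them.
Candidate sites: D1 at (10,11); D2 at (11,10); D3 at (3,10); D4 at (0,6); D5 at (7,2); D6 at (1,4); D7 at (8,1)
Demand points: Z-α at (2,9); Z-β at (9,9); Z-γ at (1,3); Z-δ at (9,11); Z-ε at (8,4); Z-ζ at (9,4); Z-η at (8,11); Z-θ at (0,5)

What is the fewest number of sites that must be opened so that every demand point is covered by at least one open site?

Coverage sets (demand points within 4 of each site):
  D1: {Z-β, Z-δ, Z-η}
  D2: {Z-β, Z-δ, Z-η}
  D3: {Z-α}
  D4: {Z-γ, Z-θ}
  D5: {Z-ε, Z-ζ}
  D6: {Z-γ, Z-θ}
  D7: {Z-ε, Z-ζ}
No 3 sites suffice: every size-3 union leaves at least one demand point uncovered.
But {D1, D3, D4, D5} covers everything, so the minimum is 4.

4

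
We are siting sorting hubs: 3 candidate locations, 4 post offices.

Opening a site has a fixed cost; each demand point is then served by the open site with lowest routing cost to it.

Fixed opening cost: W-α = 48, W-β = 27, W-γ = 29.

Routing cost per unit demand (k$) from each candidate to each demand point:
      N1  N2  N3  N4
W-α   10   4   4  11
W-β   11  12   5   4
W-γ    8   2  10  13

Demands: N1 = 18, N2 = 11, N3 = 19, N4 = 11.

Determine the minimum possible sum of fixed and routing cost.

361

Open {W-β, W-γ}: assign each demand point to its cheapest open site.
  N1→W-γ 18×8=144, N2→W-γ 11×2=22, N3→W-β 19×5=95, N4→W-β 11×4=44
  routing cost 305, fixed 56 → total 361.
Compare {W-α, W-β, W-γ}: routing cost 286 + fixed 104 = 390.
Compare {W-α, W-β}: routing cost 344 + fixed 75 = 419.
Compare {W-α, W-γ}: routing cost 363 + fixed 77 = 440.
All other subsets cost ≥ 390. Minimum total cost: 361.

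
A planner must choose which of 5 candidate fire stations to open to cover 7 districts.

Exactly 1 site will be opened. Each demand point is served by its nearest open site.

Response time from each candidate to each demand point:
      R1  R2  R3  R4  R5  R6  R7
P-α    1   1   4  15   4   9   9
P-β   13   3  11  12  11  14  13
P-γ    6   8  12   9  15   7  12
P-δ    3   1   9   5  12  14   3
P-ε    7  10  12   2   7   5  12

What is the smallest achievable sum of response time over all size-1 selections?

Open {P-α}.
  R1→P-α 1, R2→P-α 1, R3→P-α 4, R4→P-α 15, R5→P-α 4, R6→P-α 9, R7→P-α 9  ⇒ total 43.
Compare {P-δ}: total 47.
Compare {P-ε}: total 55.
No size-1 selection does better; minimum is 43.

43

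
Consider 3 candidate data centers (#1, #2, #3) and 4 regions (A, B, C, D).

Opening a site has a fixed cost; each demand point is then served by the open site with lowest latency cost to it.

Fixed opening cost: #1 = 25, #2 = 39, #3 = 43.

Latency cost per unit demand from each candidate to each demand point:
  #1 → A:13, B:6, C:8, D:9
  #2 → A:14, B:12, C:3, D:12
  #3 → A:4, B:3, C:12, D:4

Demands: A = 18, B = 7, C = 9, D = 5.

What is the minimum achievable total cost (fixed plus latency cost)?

Open {#2, #3}: assign each demand point to its cheapest open site.
  A→#3 18×4=72, B→#3 7×3=21, C→#2 9×3=27, D→#3 5×4=20
  latency cost 140, fixed 82 → total 222.
Compare {#1, #2, #3}: latency cost 140 + fixed 107 = 247.
Compare {#1, #3}: latency cost 185 + fixed 68 = 253.
Compare {#3}: latency cost 221 + fixed 43 = 264.
All other subsets cost ≥ 247. Minimum total cost: 222.

222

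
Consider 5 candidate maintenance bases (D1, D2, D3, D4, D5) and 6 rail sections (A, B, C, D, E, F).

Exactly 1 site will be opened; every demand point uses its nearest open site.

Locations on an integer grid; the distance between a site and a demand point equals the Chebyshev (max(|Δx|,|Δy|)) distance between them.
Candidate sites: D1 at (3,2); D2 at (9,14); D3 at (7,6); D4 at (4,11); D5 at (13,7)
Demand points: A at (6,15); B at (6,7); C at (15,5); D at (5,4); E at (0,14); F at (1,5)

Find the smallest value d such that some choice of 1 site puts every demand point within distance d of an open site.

Open {D3}.
  Farthest demand point is A at distance 9 (to D3); all others are ≤ 9.
With {D2} the worst case is 10.
With {D4} the worst case is 11.
No size-1 selection achieves below 9.

9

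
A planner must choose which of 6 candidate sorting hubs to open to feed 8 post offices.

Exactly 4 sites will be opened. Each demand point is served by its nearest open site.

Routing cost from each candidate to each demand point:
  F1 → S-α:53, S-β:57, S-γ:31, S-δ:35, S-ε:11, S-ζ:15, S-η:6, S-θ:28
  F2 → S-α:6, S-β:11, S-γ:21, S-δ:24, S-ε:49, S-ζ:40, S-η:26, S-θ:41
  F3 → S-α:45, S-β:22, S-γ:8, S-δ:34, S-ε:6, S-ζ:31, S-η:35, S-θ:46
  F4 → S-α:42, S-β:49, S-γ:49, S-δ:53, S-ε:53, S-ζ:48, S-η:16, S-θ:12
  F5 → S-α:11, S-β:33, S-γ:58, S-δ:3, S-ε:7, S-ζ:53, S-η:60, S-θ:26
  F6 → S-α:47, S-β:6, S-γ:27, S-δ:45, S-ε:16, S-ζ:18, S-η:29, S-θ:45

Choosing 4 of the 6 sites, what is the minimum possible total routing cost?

80

Open {F3, F4, F5, F6}.
  S-α→F5 11, S-β→F6 6, S-γ→F3 8, S-δ→F5 3, S-ε→F3 6, S-ζ→F6 18, S-η→F4 16, S-θ→F4 12  ⇒ total 80.
Compare {F1, F2, F3, F5}: total 81.
Compare {F1, F2, F4, F5}: total 81.
No size-4 selection does better; minimum is 80.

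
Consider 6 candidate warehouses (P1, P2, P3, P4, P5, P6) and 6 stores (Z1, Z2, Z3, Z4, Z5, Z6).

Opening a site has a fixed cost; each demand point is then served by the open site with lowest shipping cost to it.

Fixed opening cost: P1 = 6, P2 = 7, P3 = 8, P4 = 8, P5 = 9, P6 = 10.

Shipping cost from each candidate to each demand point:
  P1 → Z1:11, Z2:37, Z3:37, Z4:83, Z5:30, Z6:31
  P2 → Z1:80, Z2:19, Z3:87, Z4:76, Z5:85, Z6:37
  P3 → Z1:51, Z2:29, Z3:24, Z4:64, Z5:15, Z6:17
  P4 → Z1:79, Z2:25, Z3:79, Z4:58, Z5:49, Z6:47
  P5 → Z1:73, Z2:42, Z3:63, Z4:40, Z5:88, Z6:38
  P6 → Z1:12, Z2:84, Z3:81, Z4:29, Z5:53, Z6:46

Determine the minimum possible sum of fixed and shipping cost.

Open {P2, P3, P6}: assign each demand point to its cheapest open site.
  Z1→P6 12, Z2→P2 19, Z3→P3 24, Z4→P6 29, Z5→P3 15, Z6→P3 17
  shipping cost 116, fixed 25 → total 141.
Compare {P3, P6}: shipping cost 126 + fixed 18 = 144.
Compare {P1, P2, P3, P6}: shipping cost 115 + fixed 31 = 146.
Compare {P3, P4, P6}: shipping cost 122 + fixed 26 = 148.
All other subsets cost ≥ 144. Minimum total cost: 141.

141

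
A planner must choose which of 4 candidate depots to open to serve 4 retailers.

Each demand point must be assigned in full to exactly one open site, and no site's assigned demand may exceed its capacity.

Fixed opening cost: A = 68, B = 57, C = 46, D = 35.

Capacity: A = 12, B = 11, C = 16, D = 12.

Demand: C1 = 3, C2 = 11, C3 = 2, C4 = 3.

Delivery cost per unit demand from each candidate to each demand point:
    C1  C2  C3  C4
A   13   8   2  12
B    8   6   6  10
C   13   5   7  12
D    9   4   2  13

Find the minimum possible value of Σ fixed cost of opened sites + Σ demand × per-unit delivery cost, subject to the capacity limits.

202

Open {B, D}; cheapest assignment that respects the capacities:
  B (cap 11, load 8): C1, C3, C4 — cost 3×8 + 2×6 + 3×10 = 66
  D (cap 12, load 11): C2 — cost 11×4 = 44
  Shipping 110, fixed 92 → total 202.
  Any other capacity-feasible assignment to {B, D} ships for at least 110.
Compare {C, D}: its best feasible assignment gives total 203.
Compare {B, C}: its best feasible assignment gives total 224.
Every other set of open sites that can feasibly serve all demand totals ≥ 203 even under its best assignment. Minimum: 202.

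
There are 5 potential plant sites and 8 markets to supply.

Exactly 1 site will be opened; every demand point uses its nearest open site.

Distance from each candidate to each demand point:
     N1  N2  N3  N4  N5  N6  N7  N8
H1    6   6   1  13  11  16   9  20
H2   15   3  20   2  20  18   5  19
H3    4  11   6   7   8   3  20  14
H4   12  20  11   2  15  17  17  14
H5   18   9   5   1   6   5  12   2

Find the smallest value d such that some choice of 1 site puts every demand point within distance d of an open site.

Open {H5}.
  Farthest demand point is N1 at distance 18 (to H5); all others are ≤ 18.
With {H1} the worst case is 20.
With {H2} the worst case is 20.
No size-1 selection achieves below 18.

18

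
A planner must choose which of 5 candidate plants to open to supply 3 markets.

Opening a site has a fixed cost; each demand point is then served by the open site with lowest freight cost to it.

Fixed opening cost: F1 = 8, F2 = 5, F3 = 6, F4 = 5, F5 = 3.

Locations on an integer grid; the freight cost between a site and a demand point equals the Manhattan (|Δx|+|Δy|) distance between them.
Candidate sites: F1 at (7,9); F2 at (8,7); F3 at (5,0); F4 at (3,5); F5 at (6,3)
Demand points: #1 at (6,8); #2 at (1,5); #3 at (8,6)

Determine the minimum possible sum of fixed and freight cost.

16

Open {F2, F4}: assign each demand point to its cheapest open site.
  #1→F2 3, #2→F4 2, #3→F2 1
  freight cost 6, fixed 10 → total 16.
Compare {F2}: freight cost 13 + fixed 5 = 18.
Compare {F4}: freight cost 14 + fixed 5 = 19.
Compare {F2, F5}: freight cost 11 + fixed 8 = 19.
All other subsets cost ≥ 18. Minimum total cost: 16.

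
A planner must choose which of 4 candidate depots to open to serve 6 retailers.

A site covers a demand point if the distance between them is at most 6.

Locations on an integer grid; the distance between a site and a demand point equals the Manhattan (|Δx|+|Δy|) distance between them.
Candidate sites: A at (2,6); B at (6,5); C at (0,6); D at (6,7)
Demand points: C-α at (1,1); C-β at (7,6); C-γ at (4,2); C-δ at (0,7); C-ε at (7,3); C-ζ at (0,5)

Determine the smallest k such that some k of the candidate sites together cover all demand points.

2

Coverage sets (demand points within 6 of each site):
  A: {C-α, C-β, C-γ, C-δ, C-ζ}
  B: {C-β, C-γ, C-ε, C-ζ}
  C: {C-α, C-δ, C-ζ}
  D: {C-β, C-δ, C-ε}
No single site covers all 6 demand points.
But {A, B} covers everything, so the minimum is 2.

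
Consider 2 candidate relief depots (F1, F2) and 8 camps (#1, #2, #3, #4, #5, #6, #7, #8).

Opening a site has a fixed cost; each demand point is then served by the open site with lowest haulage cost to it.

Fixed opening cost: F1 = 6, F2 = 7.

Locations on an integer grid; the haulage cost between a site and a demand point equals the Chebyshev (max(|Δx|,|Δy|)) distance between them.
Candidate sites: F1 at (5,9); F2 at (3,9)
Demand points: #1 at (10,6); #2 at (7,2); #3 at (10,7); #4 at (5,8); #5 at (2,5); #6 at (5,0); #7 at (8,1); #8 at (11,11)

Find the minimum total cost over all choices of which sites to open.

51

Open {F1}: assign each demand point to its cheapest open site.
  #1→F1 5, #2→F1 7, #3→F1 5, #4→F1 1, #5→F1 4, #6→F1 9, #7→F1 8, #8→F1 6
  haulage cost 45, fixed 6 → total 51.
Compare {F1, F2}: haulage cost 45 + fixed 13 = 58.
Compare {F2}: haulage cost 52 + fixed 7 = 59.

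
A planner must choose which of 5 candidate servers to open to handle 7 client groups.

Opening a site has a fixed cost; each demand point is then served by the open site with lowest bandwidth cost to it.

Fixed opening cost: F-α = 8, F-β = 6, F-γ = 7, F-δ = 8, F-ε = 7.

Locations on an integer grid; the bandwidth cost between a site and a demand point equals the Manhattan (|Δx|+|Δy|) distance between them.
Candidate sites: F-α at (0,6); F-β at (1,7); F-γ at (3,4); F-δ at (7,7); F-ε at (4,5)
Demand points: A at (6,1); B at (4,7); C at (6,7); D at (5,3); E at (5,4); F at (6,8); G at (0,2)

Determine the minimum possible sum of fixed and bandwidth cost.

Open {F-ε}: assign each demand point to its cheapest open site.
  A→F-ε 6, B→F-ε 2, C→F-ε 4, D→F-ε 3, E→F-ε 2, F→F-ε 5, G→F-ε 7
  bandwidth cost 29, fixed 7 → total 36.
Compare {F-γ, F-δ}: bandwidth cost 22 + fixed 15 = 37.
Compare {F-δ, F-ε}: bandwidth cost 23 + fixed 15 = 38.
Compare {F-γ}: bandwidth cost 33 + fixed 7 = 40.
All other subsets cost ≥ 37. Minimum total cost: 36.

36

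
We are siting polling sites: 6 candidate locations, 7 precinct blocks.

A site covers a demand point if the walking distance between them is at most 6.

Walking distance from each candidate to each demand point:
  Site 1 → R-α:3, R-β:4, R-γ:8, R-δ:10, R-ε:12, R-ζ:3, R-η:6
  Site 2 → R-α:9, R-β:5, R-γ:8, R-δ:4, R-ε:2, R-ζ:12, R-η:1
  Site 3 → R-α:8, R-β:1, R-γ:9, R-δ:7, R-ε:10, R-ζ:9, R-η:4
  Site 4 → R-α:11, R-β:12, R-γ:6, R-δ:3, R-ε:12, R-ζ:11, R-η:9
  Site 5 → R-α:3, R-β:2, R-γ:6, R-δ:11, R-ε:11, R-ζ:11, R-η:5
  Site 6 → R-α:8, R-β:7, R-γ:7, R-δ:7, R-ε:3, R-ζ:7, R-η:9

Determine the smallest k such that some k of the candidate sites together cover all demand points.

Coverage sets (demand points within 6 of each site):
  Site 1: {R-α, R-β, R-ζ, R-η}
  Site 2: {R-β, R-δ, R-ε, R-η}
  Site 3: {R-β, R-η}
  Site 4: {R-γ, R-δ}
  Site 5: {R-α, R-β, R-γ, R-η}
  Site 6: {R-ε}
No 2 sites suffice: every size-2 union leaves at least one demand point uncovered.
But {Site 1, Site 2, Site 4} covers everything, so the minimum is 3.

3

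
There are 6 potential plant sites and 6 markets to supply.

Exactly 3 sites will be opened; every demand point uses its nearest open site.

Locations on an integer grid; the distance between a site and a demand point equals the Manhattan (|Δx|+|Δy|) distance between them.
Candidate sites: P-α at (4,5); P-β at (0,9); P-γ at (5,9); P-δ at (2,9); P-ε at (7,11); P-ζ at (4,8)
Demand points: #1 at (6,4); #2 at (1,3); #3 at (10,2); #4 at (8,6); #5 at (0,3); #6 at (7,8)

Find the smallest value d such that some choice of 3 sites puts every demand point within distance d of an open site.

9

Open {P-α, P-β, P-γ}.
  Farthest demand point is #3 at distance 9 (to P-α); all others are ≤ 9.
With {P-α, P-β, P-δ} the worst case is 9.
With {P-α, P-β, P-ε} the worst case is 9.
No size-3 selection achieves below 9.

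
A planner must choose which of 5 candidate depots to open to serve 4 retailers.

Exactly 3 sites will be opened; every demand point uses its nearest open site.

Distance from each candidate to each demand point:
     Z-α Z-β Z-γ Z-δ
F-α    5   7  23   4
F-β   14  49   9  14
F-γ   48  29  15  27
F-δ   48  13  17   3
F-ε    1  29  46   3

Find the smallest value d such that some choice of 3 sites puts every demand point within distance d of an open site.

Open {F-α, F-β, F-γ}.
  Farthest demand point is Z-γ at distance 9 (to F-β); all others are ≤ 9.
With {F-α, F-β, F-δ} the worst case is 9.
With {F-α, F-β, F-ε} the worst case is 9.
No size-3 selection achieves below 9.

9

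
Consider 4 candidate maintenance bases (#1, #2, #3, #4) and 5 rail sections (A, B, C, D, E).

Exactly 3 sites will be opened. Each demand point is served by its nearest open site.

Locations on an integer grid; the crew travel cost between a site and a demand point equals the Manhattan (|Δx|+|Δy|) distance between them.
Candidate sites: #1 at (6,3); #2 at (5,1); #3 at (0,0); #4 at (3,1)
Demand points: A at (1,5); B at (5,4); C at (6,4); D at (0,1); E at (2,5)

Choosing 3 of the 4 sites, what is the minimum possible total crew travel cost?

15

Open {#1, #3, #4}.
  A→#3 6, B→#1 2, C→#1 1, D→#3 1, E→#4 5  ⇒ total 15.
Compare {#1, #2, #3}: total 16.
Compare {#1, #2, #4}: total 17.
No size-3 selection does better; minimum is 15.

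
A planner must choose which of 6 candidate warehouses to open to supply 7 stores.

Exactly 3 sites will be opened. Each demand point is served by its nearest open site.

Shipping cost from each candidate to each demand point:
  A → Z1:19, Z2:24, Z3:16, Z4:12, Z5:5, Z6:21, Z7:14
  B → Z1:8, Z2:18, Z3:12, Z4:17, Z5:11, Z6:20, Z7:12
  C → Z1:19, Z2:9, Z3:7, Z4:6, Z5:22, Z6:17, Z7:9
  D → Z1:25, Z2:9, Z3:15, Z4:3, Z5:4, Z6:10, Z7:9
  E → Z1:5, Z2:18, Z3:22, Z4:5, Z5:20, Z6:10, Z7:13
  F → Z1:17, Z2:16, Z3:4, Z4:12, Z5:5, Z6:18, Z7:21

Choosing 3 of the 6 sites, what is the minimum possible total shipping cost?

44

Open {D, E, F}.
  Z1→E 5, Z2→D 9, Z3→F 4, Z4→D 3, Z5→D 4, Z6→D 10, Z7→D 9  ⇒ total 44.
Compare {B, D, F}: total 47.
Compare {C, D, E}: total 47.
No size-3 selection does better; minimum is 44.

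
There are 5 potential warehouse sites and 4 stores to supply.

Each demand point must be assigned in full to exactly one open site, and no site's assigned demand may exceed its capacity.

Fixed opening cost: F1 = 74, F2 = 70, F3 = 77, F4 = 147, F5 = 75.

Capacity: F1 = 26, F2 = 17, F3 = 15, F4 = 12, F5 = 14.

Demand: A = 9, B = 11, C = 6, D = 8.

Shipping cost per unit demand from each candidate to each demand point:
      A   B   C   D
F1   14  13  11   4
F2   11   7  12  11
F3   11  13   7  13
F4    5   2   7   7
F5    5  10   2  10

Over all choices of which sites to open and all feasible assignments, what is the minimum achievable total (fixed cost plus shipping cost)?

Open {F1, F5}; cheapest assignment that respects the capacities:
  F1 (cap 26, load 25): B, C, D — cost 11×13 + 6×11 + 8×4 = 241
  F5 (cap 14, load 9): A — cost 9×5 = 45
  Shipping 286, fixed 149 → total 435.
  Any other capacity-feasible assignment to {F1, F5} ships for at least 286.
Compare {F1, F2, F5}: its best feasible assignment gives total 439.
Compare {F1, F2}: its best feasible assignment gives total 445.
Every other set of open sites that can feasibly serve all demand totals ≥ 439 even under its best assignment. Minimum: 435.

435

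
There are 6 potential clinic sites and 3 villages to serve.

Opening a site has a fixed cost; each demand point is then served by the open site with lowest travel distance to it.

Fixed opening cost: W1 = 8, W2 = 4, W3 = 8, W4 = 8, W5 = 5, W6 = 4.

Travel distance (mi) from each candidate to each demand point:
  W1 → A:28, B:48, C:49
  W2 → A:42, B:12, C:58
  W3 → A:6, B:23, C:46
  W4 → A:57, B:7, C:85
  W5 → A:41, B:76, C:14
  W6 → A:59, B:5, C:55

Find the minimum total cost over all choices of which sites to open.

42

Open {W3, W5, W6}: assign each demand point to its cheapest open site.
  A→W3 6, B→W6 5, C→W5 14
  travel distance 25, fixed 17 → total 42.
Compare {W2, W3, W5, W6}: travel distance 25 + fixed 21 = 46.
Compare {W3, W4, W5}: travel distance 27 + fixed 21 = 48.
Compare {W2, W3, W5}: travel distance 32 + fixed 17 = 49.
All other subsets cost ≥ 46. Minimum total cost: 42.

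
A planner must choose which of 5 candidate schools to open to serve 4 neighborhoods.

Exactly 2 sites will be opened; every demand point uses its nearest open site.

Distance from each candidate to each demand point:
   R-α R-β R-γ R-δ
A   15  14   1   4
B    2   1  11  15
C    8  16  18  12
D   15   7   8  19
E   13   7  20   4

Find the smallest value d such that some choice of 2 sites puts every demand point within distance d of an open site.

4

Open {A, B}.
  Farthest demand point is R-δ at distance 4 (to A); all others are ≤ 4.
With {B, E} the worst case is 11.
With {B, C} the worst case is 12.
No size-2 selection achieves below 4.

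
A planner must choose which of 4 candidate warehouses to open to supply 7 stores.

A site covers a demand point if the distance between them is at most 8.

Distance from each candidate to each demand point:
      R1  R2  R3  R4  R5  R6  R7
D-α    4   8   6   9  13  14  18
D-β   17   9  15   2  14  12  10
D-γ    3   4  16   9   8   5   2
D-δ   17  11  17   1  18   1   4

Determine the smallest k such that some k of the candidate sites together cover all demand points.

3

Coverage sets (demand points within 8 of each site):
  D-α: {R1, R2, R3}
  D-β: {R4}
  D-γ: {R1, R2, R5, R6, R7}
  D-δ: {R4, R6, R7}
No 2 sites suffice: every size-2 union leaves at least one demand point uncovered.
But {D-α, D-β, D-γ} covers everything, so the minimum is 3.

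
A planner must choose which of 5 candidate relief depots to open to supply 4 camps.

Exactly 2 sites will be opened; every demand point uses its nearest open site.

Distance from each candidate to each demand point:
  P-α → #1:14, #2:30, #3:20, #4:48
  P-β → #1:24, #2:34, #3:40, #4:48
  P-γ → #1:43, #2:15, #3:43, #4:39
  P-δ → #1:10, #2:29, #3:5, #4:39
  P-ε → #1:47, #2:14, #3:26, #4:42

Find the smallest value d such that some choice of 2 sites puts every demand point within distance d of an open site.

39

Open {P-α, P-γ}.
  Farthest demand point is #4 at distance 39 (to P-γ); all others are ≤ 39.
With {P-α, P-δ} the worst case is 39.
With {P-β, P-δ} the worst case is 39.
No size-2 selection achieves below 39.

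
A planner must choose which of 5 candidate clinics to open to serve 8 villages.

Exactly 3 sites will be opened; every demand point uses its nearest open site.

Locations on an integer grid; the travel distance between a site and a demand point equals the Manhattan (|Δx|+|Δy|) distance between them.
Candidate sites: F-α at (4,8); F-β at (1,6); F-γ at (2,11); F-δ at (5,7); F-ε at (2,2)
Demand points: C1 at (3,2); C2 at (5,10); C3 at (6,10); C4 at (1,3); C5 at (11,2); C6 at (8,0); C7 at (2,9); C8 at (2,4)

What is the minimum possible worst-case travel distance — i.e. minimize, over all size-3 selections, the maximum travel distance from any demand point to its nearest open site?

9

Open {F-α, F-β, F-ε}.
  Farthest demand point is C5 at travel distance 9 (to F-ε); all others are ≤ 9.
With {F-α, F-γ, F-ε} the worst case is 9.
With {F-α, F-δ, F-ε} the worst case is 9.
No size-3 selection achieves below 9.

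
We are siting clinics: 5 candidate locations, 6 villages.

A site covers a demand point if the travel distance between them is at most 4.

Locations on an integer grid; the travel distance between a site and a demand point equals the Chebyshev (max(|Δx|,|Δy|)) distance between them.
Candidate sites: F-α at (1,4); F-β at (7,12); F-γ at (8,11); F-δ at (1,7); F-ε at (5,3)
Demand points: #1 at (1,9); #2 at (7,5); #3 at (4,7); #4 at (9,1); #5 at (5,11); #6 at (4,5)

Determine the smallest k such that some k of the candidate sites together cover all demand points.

Coverage sets (demand points within 4 of each site):
  F-α: {#3, #6}
  F-β: {#5}
  F-γ: {#3, #5}
  F-δ: {#1, #3, #5, #6}
  F-ε: {#2, #3, #4, #6}
No single site covers all 6 demand points.
But {F-δ, F-ε} covers everything, so the minimum is 2.

2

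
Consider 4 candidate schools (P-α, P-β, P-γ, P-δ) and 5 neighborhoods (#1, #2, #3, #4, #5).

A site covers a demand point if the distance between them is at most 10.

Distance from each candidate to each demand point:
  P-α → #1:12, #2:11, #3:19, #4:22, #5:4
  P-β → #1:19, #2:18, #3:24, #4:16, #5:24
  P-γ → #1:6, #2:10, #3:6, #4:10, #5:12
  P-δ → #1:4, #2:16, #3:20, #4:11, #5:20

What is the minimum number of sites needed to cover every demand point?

Coverage sets (demand points within 10 of each site):
  P-α: {#5}
  P-β: {}
  P-γ: {#1, #2, #3, #4}
  P-δ: {#1}
No single site covers all 5 demand points.
But {P-α, P-γ} covers everything, so the minimum is 2.

2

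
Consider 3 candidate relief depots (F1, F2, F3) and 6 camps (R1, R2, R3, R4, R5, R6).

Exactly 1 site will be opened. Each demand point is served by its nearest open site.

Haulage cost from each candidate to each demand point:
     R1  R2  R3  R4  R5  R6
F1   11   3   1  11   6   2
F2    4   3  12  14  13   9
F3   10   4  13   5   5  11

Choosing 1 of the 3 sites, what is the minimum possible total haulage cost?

34

Open {F1}.
  R1→F1 11, R2→F1 3, R3→F1 1, R4→F1 11, R5→F1 6, R6→F1 2  ⇒ total 34.
Compare {F3}: total 48.
Compare {F2}: total 55.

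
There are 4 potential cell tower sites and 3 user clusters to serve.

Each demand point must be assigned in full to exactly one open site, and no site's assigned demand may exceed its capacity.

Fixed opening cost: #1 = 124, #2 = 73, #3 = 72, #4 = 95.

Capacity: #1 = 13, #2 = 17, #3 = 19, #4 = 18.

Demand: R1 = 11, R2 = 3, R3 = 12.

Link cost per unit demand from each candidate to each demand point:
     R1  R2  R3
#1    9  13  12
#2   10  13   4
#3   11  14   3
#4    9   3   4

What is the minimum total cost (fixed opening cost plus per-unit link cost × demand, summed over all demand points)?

Open {#3, #4}; cheapest assignment that respects the capacities:
  #3 (cap 19, load 12): R3 — cost 12×3 = 36
  #4 (cap 18, load 14): R1, R2 — cost 11×9 + 3×3 = 108
  Shipping 144, fixed 167 → total 311.
  Any other capacity-feasible assignment to {#3, #4} ships for at least 144.
Compare {#2, #4}: its best feasible assignment gives total 324.
Compare {#2, #3}: its best feasible assignment gives total 330.
Every other set of open sites that can feasibly serve all demand totals ≥ 324 even under its best assignment. Minimum: 311.

311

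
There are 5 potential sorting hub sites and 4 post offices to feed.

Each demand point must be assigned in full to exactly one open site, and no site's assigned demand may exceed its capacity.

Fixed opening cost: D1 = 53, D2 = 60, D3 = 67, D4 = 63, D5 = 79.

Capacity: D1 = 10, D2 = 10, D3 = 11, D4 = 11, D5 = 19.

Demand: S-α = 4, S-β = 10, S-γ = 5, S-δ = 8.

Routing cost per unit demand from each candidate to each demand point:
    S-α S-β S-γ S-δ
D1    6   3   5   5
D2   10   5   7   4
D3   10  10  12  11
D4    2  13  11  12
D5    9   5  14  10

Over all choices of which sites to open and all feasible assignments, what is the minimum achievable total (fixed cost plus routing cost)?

301

Open {D1, D2, D4}; cheapest assignment that respects the capacities:
  D1 (cap 10, load 10): S-β — cost 10×3 = 30
  D2 (cap 10, load 8): S-δ — cost 8×4 = 32
  D4 (cap 11, load 9): S-α, S-γ — cost 4×2 + 5×11 = 63
  Shipping 125, fixed 176 → total 301.
  Any other capacity-feasible assignment to {D1, D2, D4} ships for at least 125.
Compare {D1, D5}: its best feasible assignment gives total 311.
Compare {D1, D2, D5}: its best feasible assignment gives total 323.
Every other set of open sites that can feasibly serve all demand totals ≥ 311 even under its best assignment. Minimum: 301.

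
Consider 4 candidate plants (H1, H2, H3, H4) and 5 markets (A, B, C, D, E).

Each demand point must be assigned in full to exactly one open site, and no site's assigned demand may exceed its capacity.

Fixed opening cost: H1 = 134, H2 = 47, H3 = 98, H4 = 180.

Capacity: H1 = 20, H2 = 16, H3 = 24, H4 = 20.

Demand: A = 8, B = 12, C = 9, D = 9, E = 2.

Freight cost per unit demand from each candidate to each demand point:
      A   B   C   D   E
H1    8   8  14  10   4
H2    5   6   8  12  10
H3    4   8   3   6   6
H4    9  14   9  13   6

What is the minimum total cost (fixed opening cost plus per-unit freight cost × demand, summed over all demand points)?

Open {H1, H3}; cheapest assignment that respects the capacities:
  H1 (cap 20, load 20): A, B — cost 8×8 + 12×8 = 160
  H3 (cap 24, load 20): C, D, E — cost 9×3 + 9×6 + 2×6 = 93
  Shipping 253, fixed 232 → total 485.
  Any other capacity-feasible assignment to {H1, H3} ships for at least 253.
Compare {H1, H2, H3}: its best feasible assignment gives total 504.
Compare {H2, H3, H4}: its best feasible assignment gives total 562.
Every other set of open sites that can feasibly serve all demand totals ≥ 504 even under its best assignment. Minimum: 485.

485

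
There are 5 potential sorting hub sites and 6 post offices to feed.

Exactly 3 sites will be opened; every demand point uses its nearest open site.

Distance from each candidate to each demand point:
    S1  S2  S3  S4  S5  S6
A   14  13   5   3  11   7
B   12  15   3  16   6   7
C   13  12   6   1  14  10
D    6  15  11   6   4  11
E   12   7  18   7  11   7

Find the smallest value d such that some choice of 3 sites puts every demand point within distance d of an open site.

7

Open {A, D, E}.
  Farthest demand point is S2 at distance 7 (to E); all others are ≤ 7.
With {B, D, E} the worst case is 7.
With {C, D, E} the worst case is 7.
No size-3 selection achieves below 7.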